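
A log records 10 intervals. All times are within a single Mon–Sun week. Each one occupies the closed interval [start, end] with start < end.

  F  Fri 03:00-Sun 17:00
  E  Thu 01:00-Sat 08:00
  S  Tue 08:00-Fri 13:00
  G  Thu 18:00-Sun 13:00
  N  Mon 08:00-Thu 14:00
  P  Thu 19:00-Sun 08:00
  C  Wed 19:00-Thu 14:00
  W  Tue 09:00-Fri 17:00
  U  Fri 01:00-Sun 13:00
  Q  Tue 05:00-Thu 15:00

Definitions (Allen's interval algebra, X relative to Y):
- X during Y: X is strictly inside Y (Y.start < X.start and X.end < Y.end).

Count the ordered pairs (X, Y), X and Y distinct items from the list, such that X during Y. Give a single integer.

Checking all 90 ordered pairs for relation 'during'; matching pairs in alphabetical order:
(C, Q): C during Q ✓
(C, S): C during S ✓
(C, W): C during W ✓
(P, G): P during G ✓
Count: 4.

4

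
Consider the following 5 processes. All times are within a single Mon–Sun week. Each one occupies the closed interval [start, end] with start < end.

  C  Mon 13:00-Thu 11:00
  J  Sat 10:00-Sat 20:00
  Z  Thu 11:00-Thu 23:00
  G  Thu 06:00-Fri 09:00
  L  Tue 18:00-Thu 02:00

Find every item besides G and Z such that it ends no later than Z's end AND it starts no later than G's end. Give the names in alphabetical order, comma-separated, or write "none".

Conditions: its end is no later than Z's end (X.end <= Thu 23:00) AND its start is no later than G's end (X.start <= Fri 09:00).
C: end Thu 11:00 <= Thu 23:00? ✓; start Mon 13:00 <= Fri 09:00? ✓ → yes.
J: end Sat 20:00 <= Thu 23:00? ✗; start Sat 10:00 <= Fri 09:00? ✗ → no.
L: end Thu 02:00 <= Thu 23:00? ✓; start Tue 18:00 <= Fri 09:00? ✓ → yes.
Result: C, L.

C, L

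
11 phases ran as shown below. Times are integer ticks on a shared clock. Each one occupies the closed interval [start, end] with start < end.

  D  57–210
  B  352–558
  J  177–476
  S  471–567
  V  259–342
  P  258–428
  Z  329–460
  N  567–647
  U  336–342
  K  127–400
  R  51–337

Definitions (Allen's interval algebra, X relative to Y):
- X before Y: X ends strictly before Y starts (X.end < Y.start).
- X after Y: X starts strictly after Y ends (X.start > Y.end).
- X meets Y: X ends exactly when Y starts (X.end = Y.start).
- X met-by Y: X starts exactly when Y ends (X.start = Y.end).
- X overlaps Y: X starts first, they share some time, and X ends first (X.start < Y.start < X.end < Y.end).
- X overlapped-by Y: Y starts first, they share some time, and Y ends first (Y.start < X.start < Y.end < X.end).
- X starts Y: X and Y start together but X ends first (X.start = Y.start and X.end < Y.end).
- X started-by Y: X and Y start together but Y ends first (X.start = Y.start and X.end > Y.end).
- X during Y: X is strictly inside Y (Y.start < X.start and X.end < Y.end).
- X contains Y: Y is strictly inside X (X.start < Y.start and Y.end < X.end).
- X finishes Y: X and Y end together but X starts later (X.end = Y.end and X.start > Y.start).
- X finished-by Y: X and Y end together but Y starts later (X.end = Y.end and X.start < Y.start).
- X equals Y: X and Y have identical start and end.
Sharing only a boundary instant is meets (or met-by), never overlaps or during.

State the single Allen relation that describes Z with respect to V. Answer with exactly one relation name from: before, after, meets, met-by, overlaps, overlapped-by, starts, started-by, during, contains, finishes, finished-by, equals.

Z = [329, 460]; V = [259, 342].
Compare endpoints: Z.start > V.start, Z.start < V.end, Z.end > V.start, Z.end > V.end.
That pattern is 'overlapped-by'.

overlapped-by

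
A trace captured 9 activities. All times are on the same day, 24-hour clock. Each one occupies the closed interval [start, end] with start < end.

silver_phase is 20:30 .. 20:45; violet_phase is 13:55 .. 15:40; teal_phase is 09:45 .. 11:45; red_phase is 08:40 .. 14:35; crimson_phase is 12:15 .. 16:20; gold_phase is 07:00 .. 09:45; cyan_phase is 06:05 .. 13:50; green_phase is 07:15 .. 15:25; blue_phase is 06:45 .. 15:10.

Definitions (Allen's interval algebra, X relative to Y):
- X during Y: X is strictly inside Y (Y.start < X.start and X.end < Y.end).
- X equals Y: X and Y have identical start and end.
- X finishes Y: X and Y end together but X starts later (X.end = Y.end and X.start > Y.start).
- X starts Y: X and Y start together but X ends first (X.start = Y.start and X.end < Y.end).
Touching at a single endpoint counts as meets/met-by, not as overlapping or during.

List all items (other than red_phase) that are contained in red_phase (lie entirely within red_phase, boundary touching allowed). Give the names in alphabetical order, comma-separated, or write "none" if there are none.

Target red_phase = [08:40, 14:35].
blue_phase [06:45, 15:10] → contains → no.
crimson_phase [12:15, 16:20] → overlapped-by → no.
cyan_phase [06:05, 13:50] → overlaps → no.
gold_phase [07:00, 09:45] → overlaps → no.
green_phase [07:15, 15:25] → contains → no.
silver_phase [20:30, 20:45] → after → no.
teal_phase [09:45, 11:45] → during → yes.
violet_phase [13:55, 15:40] → overlapped-by → no.
Result: teal_phase.

teal_phase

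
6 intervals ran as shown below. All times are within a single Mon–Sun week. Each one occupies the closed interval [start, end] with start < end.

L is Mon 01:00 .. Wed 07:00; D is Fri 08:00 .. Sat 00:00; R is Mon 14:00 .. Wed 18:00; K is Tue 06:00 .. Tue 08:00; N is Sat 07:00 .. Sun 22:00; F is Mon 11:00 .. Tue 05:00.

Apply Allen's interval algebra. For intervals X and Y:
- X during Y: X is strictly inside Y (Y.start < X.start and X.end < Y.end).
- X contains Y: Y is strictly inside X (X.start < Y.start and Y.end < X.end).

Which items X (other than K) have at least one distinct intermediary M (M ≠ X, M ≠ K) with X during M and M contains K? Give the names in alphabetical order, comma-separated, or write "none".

F

Target K = [Tue 06:00, Tue 08:00].
Intermediaries M with M contains K: L, R.
Via L — items with X during L: F.
Via R — items with X during R: none.
Union: F.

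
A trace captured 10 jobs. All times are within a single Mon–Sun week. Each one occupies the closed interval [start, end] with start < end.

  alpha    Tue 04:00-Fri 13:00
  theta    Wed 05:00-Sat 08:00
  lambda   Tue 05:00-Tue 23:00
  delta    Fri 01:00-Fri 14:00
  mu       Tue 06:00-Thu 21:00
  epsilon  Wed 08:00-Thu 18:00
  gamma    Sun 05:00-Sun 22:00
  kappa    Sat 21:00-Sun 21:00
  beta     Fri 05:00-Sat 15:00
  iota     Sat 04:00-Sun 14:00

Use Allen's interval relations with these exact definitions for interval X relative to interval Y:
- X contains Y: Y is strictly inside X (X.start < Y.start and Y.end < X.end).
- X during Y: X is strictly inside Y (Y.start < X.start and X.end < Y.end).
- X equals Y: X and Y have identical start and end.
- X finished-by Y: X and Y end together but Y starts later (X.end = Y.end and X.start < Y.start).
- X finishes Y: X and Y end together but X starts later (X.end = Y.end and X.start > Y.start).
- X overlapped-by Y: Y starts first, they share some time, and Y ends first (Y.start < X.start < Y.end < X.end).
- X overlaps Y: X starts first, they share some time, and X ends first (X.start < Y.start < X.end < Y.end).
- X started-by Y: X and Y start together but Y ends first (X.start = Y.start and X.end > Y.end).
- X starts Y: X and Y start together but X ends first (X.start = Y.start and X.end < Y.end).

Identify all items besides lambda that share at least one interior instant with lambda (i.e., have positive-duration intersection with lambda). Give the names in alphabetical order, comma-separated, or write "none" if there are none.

Target lambda = [Tue 05:00, Tue 23:00].
alpha [Tue 04:00, Fri 13:00] → contains → yes.
beta [Fri 05:00, Sat 15:00] → after → no.
delta [Fri 01:00, Fri 14:00] → after → no.
epsilon [Wed 08:00, Thu 18:00] → after → no.
gamma [Sun 05:00, Sun 22:00] → after → no.
iota [Sat 04:00, Sun 14:00] → after → no.
kappa [Sat 21:00, Sun 21:00] → after → no.
mu [Tue 06:00, Thu 21:00] → overlapped-by → yes.
theta [Wed 05:00, Sat 08:00] → after → no.
Result: alpha, mu.

alpha, mu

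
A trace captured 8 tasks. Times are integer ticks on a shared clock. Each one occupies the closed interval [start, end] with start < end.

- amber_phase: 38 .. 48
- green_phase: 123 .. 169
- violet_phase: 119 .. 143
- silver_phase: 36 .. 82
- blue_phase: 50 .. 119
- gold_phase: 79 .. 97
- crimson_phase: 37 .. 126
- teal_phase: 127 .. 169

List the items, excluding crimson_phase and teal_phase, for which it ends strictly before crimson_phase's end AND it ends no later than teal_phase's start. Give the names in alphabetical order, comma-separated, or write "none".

amber_phase, blue_phase, gold_phase, silver_phase

Conditions: its end is strictly before crimson_phase's end (X.end < 126) AND its end is no later than teal_phase's start (X.end <= 127).
amber_phase: end 48 < 126? ✓; end 48 <= 127? ✓ → yes.
blue_phase: end 119 < 126? ✓; end 119 <= 127? ✓ → yes.
gold_phase: end 97 < 126? ✓; end 97 <= 127? ✓ → yes.
green_phase: end 169 < 126? ✗; end 169 <= 127? ✗ → no.
silver_phase: end 82 < 126? ✓; end 82 <= 127? ✓ → yes.
violet_phase: end 143 < 126? ✗; end 143 <= 127? ✗ → no.
Result: amber_phase, blue_phase, gold_phase, silver_phase.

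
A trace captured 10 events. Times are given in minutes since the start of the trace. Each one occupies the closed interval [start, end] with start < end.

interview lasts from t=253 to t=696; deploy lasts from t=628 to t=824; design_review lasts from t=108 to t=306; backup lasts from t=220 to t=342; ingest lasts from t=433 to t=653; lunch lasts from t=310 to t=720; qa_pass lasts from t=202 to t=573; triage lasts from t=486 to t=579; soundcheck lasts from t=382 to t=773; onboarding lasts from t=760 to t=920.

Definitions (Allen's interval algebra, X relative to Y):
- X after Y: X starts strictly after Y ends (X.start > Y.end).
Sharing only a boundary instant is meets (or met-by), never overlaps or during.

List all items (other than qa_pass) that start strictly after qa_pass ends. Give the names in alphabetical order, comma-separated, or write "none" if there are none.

deploy, onboarding

Target qa_pass = [t=202, t=573].
backup [t=220, t=342] → during → no.
deploy [t=628, t=824] → after → yes.
design_review [t=108, t=306] → overlaps → no.
ingest [t=433, t=653] → overlapped-by → no.
interview [t=253, t=696] → overlapped-by → no.
lunch [t=310, t=720] → overlapped-by → no.
onboarding [t=760, t=920] → after → yes.
soundcheck [t=382, t=773] → overlapped-by → no.
triage [t=486, t=579] → overlapped-by → no.
Result: deploy, onboarding.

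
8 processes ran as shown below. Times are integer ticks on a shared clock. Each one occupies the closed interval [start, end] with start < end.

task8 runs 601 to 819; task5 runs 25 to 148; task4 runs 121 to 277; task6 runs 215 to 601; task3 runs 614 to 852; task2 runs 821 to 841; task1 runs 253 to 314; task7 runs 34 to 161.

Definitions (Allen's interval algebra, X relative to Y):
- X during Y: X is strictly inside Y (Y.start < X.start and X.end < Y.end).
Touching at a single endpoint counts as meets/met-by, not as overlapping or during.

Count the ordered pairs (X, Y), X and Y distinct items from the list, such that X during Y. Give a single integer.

Checking all 56 ordered pairs for relation 'during'; matching pairs in alphabetical order:
(task1, task6): task1 during task6 ✓
(task2, task3): task2 during task3 ✓
Count: 2.

2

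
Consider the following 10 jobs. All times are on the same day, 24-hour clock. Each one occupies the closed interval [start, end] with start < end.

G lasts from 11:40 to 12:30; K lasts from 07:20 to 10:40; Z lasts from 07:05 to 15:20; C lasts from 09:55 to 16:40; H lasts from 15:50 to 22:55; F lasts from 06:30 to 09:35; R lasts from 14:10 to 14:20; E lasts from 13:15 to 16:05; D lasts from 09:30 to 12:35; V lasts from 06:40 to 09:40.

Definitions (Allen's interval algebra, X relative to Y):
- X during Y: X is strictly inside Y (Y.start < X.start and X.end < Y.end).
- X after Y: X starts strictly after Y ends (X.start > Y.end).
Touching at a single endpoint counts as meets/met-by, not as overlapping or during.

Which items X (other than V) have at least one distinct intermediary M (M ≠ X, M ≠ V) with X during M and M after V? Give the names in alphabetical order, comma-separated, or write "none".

Target V = [06:40, 09:40].
Intermediaries M with M after V: C, E, G, H, R.
Via C — items with X during C: E, G, R.
Via E — items with X during E: R.
Via G — items with X during G: none.
Via H — items with X during H: none.
Via R — items with X during R: none.
Union: E, G, R.

E, G, R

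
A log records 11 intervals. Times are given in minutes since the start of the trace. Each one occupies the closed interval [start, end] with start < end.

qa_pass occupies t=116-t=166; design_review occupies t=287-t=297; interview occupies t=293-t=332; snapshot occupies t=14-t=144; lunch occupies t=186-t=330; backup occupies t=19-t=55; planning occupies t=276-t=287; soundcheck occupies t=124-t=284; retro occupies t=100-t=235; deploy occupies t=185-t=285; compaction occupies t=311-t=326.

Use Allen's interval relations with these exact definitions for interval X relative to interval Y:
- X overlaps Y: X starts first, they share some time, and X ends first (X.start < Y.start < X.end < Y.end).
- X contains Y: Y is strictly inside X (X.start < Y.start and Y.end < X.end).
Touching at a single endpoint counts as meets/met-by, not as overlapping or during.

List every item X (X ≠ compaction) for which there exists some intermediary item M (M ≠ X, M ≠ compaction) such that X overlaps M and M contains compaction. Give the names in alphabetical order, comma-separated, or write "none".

Target compaction = [t=311, t=326].
Intermediaries M with M contains compaction: interview, lunch.
Via interview — items with X overlaps interview: design_review, lunch.
Via lunch — items with X overlaps lunch: deploy, retro, soundcheck.
Union: deploy, design_review, lunch, retro, soundcheck.

deploy, design_review, lunch, retro, soundcheck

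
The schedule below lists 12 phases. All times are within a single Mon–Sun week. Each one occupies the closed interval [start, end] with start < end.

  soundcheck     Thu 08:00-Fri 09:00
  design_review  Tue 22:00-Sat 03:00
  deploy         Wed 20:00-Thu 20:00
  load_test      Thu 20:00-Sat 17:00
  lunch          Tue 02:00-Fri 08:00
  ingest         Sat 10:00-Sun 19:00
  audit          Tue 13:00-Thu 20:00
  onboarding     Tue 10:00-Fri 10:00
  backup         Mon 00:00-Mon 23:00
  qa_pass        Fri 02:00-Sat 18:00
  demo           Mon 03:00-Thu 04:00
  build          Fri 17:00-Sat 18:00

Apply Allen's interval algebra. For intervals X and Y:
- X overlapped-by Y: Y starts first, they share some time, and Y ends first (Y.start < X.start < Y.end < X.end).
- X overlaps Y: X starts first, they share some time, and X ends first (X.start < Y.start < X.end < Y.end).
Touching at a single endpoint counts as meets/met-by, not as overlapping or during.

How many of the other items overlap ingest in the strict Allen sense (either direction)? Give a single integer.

Target ingest = [Sat 10:00, Sun 19:00].
audit [Tue 13:00, Thu 20:00] → before → no.
backup [Mon 00:00, Mon 23:00] → before → no.
build [Fri 17:00, Sat 18:00] → overlaps → counts.
demo [Mon 03:00, Thu 04:00] → before → no.
deploy [Wed 20:00, Thu 20:00] → before → no.
design_review [Tue 22:00, Sat 03:00] → before → no.
load_test [Thu 20:00, Sat 17:00] → overlaps → counts.
lunch [Tue 02:00, Fri 08:00] → before → no.
onboarding [Tue 10:00, Fri 10:00] → before → no.
qa_pass [Fri 02:00, Sat 18:00] → overlaps → counts.
soundcheck [Thu 08:00, Fri 09:00] → before → no.
Total: 3.

3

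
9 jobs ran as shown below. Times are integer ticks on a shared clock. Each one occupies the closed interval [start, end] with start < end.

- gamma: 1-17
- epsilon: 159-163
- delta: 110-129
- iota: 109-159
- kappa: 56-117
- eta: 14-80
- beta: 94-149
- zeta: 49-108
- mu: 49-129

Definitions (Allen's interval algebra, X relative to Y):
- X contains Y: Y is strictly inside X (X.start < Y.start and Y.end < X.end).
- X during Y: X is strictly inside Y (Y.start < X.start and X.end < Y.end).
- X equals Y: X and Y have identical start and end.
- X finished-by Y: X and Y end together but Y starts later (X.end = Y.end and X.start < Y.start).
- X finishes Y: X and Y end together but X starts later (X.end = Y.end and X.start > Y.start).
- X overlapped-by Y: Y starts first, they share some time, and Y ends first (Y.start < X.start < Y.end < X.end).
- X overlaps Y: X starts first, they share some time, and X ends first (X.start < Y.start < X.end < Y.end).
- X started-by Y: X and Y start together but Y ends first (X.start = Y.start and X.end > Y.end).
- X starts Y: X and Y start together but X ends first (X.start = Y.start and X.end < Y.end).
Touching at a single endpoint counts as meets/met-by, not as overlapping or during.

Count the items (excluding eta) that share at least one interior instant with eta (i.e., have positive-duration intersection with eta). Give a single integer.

4

Target eta = [14, 80].
beta [94, 149] → after → no.
delta [110, 129] → after → no.
epsilon [159, 163] → after → no.
gamma [1, 17] → overlaps → counts.
iota [109, 159] → after → no.
kappa [56, 117] → overlapped-by → counts.
mu [49, 129] → overlapped-by → counts.
zeta [49, 108] → overlapped-by → counts.
Total: 4.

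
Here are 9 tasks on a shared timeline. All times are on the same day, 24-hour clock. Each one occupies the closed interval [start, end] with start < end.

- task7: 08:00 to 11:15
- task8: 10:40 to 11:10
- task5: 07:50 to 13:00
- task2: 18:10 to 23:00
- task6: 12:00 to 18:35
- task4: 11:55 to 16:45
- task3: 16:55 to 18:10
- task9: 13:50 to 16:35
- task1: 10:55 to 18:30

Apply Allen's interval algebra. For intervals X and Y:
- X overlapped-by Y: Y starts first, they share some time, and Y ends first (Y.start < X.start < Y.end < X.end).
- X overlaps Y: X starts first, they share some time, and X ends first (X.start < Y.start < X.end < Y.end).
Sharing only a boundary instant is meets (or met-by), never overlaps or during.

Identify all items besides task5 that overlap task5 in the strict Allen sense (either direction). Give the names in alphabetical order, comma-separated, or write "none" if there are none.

Target task5 = [07:50, 13:00].
task1 [10:55, 18:30] → overlapped-by → yes.
task2 [18:10, 23:00] → after → no.
task3 [16:55, 18:10] → after → no.
task4 [11:55, 16:45] → overlapped-by → yes.
task6 [12:00, 18:35] → overlapped-by → yes.
task7 [08:00, 11:15] → during → no.
task8 [10:40, 11:10] → during → no.
task9 [13:50, 16:35] → after → no.
Result: task1, task4, task6.

task1, task4, task6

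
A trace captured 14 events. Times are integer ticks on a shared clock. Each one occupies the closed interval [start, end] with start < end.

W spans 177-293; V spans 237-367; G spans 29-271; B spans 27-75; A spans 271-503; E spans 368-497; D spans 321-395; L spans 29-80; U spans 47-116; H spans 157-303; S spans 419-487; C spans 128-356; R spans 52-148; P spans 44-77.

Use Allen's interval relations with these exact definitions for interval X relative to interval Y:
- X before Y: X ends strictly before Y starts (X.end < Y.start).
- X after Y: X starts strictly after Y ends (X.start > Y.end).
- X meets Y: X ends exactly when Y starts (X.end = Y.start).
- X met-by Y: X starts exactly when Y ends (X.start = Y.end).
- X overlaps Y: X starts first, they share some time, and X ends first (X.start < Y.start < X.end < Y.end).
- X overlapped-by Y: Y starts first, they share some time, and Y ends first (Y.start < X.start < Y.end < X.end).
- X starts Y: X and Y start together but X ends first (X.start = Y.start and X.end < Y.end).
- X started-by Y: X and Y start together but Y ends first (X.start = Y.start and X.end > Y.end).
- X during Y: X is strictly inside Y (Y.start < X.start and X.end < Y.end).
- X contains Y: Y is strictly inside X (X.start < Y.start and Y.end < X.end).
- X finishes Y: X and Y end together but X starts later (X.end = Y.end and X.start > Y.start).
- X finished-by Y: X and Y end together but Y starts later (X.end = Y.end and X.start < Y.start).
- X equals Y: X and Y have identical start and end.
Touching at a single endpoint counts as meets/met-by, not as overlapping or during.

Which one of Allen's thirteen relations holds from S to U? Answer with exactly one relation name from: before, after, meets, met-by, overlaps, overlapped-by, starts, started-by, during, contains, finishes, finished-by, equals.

S = [419, 487]; U = [47, 116].
Compare endpoints: S.start > U.start, S.start > U.end, S.end > U.start, S.end > U.end.
That pattern is 'after'.

after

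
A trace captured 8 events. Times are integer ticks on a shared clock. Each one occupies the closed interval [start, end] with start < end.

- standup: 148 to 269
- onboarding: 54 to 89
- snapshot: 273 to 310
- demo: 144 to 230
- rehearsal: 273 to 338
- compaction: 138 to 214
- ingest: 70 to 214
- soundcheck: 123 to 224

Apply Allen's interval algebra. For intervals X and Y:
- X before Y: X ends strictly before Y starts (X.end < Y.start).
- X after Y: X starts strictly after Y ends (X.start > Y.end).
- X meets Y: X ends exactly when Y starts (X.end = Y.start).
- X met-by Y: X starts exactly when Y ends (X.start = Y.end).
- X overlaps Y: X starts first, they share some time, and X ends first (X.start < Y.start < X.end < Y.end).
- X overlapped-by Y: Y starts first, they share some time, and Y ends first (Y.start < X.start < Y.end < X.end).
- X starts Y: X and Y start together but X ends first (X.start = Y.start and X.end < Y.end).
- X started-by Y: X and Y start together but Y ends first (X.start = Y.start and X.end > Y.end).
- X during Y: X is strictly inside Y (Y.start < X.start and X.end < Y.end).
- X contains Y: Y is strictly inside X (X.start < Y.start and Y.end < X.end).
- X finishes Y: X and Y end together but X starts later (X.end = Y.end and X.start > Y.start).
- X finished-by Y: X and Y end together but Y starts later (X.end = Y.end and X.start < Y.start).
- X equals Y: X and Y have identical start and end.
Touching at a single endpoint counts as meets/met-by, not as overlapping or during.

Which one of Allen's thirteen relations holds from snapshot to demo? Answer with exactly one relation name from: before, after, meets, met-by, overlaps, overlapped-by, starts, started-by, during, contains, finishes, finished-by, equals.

after

snapshot = [273, 310]; demo = [144, 230].
Compare endpoints: snapshot.start > demo.start, snapshot.start > demo.end, snapshot.end > demo.start, snapshot.end > demo.end.
That pattern is 'after'.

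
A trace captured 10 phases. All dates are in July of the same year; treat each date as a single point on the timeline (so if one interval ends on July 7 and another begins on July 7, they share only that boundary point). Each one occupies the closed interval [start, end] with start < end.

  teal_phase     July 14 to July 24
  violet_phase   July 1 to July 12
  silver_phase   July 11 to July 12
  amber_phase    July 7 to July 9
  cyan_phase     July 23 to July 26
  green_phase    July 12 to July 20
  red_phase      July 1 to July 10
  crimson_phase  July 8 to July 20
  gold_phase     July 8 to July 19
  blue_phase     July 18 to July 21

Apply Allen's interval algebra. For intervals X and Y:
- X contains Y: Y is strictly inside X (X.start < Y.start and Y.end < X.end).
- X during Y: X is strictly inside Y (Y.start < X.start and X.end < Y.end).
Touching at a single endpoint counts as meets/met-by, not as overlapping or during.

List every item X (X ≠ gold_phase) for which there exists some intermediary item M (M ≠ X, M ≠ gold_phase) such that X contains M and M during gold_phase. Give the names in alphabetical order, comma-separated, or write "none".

Target gold_phase = [July 8, July 19].
Intermediaries M with M during gold_phase: silver_phase.
Via silver_phase — items with X contains silver_phase: crimson_phase.
Union: crimson_phase.

crimson_phase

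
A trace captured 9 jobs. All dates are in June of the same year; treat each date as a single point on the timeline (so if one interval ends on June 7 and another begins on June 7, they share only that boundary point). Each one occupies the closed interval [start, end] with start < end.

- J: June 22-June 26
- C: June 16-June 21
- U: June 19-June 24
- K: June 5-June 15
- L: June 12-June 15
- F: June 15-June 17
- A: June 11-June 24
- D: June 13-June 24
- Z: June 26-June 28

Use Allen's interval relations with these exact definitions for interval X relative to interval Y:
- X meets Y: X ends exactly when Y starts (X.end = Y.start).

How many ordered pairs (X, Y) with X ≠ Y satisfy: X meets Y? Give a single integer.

3

Checking all 72 ordered pairs for relation 'meets'; matching pairs in alphabetical order:
(J, Z): J meets Z ✓
(K, F): K meets F ✓
(L, F): L meets F ✓
Count: 3.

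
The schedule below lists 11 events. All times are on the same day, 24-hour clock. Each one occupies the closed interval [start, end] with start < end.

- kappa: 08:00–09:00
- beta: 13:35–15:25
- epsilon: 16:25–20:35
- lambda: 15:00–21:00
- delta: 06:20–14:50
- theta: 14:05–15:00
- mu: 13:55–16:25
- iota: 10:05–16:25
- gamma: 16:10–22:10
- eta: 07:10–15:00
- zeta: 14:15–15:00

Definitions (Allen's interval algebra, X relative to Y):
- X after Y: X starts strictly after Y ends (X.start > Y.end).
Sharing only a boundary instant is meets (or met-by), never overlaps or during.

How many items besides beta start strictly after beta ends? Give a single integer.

2

Target beta = [13:35, 15:25].
delta [06:20, 14:50] → overlaps → no.
epsilon [16:25, 20:35] → after → counts.
eta [07:10, 15:00] → overlaps → no.
gamma [16:10, 22:10] → after → counts.
iota [10:05, 16:25] → contains → no.
kappa [08:00, 09:00] → before → no.
lambda [15:00, 21:00] → overlapped-by → no.
mu [13:55, 16:25] → overlapped-by → no.
theta [14:05, 15:00] → during → no.
zeta [14:15, 15:00] → during → no.
Total: 2.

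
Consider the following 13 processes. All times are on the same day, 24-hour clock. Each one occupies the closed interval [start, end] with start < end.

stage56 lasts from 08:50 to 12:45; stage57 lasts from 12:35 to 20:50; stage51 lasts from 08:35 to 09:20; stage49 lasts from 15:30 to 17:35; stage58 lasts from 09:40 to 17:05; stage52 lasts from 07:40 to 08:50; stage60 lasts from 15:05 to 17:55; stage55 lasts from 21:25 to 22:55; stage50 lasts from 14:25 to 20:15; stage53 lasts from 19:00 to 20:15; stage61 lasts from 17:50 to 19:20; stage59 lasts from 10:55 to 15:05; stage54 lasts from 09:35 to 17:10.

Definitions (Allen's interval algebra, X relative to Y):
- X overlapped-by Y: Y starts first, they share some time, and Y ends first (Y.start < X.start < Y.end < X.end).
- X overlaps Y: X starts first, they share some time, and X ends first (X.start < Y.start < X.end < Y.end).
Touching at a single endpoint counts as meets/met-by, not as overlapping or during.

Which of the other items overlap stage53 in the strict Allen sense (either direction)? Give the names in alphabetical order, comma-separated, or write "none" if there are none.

stage61

Target stage53 = [19:00, 20:15].
stage49 [15:30, 17:35] → before → no.
stage50 [14:25, 20:15] → finished-by → no.
stage51 [08:35, 09:20] → before → no.
stage52 [07:40, 08:50] → before → no.
stage54 [09:35, 17:10] → before → no.
stage55 [21:25, 22:55] → after → no.
stage56 [08:50, 12:45] → before → no.
stage57 [12:35, 20:50] → contains → no.
stage58 [09:40, 17:05] → before → no.
stage59 [10:55, 15:05] → before → no.
stage60 [15:05, 17:55] → before → no.
stage61 [17:50, 19:20] → overlaps → yes.
Result: stage61.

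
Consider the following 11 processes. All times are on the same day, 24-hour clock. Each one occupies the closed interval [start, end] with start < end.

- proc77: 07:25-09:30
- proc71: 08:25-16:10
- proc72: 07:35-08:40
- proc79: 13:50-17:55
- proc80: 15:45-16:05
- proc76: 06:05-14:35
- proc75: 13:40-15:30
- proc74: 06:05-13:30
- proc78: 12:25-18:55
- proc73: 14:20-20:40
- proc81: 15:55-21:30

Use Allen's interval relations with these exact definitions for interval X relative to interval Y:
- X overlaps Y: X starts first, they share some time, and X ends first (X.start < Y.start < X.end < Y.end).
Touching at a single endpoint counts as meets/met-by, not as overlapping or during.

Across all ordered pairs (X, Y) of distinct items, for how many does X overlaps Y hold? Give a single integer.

Checking all 110 ordered pairs for relation 'overlaps'; matching pairs in alphabetical order:
(proc71, proc73): proc71 overlaps proc73 ✓
(proc71, proc78): proc71 overlaps proc78 ✓
(proc71, proc79): proc71 overlaps proc79 ✓
(proc71, proc81): proc71 overlaps proc81 ✓
(proc72, proc71): proc72 overlaps proc71 ✓
(proc73, proc81): proc73 overlaps proc81 ✓
(proc74, proc71): proc74 overlaps proc71 ✓
(proc74, proc78): proc74 overlaps proc78 ✓
(proc75, proc73): proc75 overlaps proc73 ✓
(proc75, proc79): proc75 overlaps proc79 ✓
(proc76, proc71): proc76 overlaps proc71 ✓
(proc76, proc73): proc76 overlaps proc73 ✓
(proc76, proc75): proc76 overlaps proc75 ✓
(proc76, proc78): proc76 overlaps proc78 ✓
(proc76, proc79): proc76 overlaps proc79 ✓
(proc77, proc71): proc77 overlaps proc71 ✓
(proc78, proc73): proc78 overlaps proc73 ✓
(proc78, proc81): proc78 overlaps proc81 ✓
(proc79, proc73): proc79 overlaps proc73 ✓
(proc79, proc81): proc79 overlaps proc81 ✓
(proc80, proc81): proc80 overlaps proc81 ✓
Count: 21.

21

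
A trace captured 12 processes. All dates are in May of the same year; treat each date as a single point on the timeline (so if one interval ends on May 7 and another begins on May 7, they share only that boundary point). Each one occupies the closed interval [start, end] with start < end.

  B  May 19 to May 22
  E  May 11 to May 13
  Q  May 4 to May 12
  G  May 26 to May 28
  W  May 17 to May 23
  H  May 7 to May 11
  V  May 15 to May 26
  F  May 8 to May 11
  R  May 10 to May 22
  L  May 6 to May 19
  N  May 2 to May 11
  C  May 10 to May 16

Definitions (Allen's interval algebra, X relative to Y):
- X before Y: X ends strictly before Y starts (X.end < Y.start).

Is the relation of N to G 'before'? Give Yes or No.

Yes

N = [May 2, May 11], G = [May 26, May 28].
Actual relation of N to G: before.
Asked whether 'before' holds → Yes.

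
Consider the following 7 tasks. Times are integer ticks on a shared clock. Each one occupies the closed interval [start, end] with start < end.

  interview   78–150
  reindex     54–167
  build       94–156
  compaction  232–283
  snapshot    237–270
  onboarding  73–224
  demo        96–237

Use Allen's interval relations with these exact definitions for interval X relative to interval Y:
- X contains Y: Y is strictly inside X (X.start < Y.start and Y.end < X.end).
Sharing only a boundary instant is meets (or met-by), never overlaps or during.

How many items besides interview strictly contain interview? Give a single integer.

Target interview = [78, 150].
build [94, 156] → overlapped-by → no.
compaction [232, 283] → after → no.
demo [96, 237] → overlapped-by → no.
onboarding [73, 224] → contains → counts.
reindex [54, 167] → contains → counts.
snapshot [237, 270] → after → no.
Total: 2.

2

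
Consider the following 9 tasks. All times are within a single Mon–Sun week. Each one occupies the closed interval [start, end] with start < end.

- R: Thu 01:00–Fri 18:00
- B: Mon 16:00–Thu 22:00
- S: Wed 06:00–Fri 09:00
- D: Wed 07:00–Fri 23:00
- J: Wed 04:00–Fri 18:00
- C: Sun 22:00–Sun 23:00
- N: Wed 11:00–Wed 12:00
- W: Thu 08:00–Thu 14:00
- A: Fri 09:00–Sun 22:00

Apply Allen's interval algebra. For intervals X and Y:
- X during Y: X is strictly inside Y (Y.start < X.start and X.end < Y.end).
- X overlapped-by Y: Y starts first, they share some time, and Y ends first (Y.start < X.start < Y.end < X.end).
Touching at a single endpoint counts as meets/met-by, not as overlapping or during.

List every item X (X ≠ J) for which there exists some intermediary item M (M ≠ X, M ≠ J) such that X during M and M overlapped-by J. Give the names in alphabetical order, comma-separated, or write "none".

Target J = [Wed 04:00, Fri 18:00].
Intermediaries M with M overlapped-by J: A, D.
Via A — items with X during A: none.
Via D — items with X during D: N, R, W.
Union: N, R, W.

N, R, W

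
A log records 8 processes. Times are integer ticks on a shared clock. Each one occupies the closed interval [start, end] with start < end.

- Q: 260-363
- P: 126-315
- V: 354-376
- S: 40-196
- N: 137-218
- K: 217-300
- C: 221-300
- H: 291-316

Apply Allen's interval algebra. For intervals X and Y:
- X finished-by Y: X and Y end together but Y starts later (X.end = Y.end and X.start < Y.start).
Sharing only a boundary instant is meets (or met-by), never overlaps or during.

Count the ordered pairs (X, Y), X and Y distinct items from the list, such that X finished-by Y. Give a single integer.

Checking all 56 ordered pairs for relation 'finished-by'; matching pairs in alphabetical order:
(K, C): K finished-by C ✓
Count: 1.

1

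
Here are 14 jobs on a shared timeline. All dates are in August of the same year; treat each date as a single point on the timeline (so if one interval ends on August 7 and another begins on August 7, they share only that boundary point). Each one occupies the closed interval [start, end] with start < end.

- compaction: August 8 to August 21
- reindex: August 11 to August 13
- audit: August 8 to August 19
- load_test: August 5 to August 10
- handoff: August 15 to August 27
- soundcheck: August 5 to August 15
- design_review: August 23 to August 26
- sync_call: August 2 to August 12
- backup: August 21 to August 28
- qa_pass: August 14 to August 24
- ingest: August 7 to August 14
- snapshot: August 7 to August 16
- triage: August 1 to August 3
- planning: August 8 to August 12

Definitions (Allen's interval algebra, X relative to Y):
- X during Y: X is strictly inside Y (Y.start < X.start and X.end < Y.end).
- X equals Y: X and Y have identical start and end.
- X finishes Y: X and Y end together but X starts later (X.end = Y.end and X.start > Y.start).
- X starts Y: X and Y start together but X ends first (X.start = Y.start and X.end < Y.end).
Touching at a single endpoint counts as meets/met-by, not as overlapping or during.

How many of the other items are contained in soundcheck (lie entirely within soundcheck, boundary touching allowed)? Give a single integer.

Target soundcheck = [August 5, August 15].
audit [August 8, August 19] → overlapped-by → no.
backup [August 21, August 28] → after → no.
compaction [August 8, August 21] → overlapped-by → no.
design_review [August 23, August 26] → after → no.
handoff [August 15, August 27] → met-by → no.
ingest [August 7, August 14] → during → counts.
load_test [August 5, August 10] → starts → counts.
planning [August 8, August 12] → during → counts.
qa_pass [August 14, August 24] → overlapped-by → no.
reindex [August 11, August 13] → during → counts.
snapshot [August 7, August 16] → overlapped-by → no.
sync_call [August 2, August 12] → overlaps → no.
triage [August 1, August 3] → before → no.
Total: 4.

4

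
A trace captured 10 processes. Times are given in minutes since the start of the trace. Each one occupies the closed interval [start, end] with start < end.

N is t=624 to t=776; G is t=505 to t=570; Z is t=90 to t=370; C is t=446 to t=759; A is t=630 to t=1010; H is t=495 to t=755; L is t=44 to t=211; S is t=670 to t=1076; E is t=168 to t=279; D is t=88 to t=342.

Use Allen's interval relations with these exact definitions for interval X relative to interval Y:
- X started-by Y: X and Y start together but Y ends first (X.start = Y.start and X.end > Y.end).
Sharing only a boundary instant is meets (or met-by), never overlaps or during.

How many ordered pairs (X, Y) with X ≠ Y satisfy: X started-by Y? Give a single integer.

Checking all 90 ordered pairs for relation 'started-by'; matching pairs in alphabetical order:
No pair satisfies it.
Count: 0.

0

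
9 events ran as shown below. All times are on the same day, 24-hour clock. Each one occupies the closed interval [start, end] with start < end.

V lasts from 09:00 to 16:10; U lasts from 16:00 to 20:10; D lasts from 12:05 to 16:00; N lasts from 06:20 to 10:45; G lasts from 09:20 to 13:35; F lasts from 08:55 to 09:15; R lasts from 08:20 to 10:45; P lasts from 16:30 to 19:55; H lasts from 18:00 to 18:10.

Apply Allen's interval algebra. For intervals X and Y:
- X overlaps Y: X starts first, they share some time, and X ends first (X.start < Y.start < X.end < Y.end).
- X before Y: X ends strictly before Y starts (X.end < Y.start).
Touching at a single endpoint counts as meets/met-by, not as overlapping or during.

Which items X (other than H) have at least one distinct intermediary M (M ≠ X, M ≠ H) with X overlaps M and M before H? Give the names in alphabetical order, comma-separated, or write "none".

Target H = [18:00, 18:10].
Intermediaries M with M before H: D, F, G, N, R, V.
Via D — items with X overlaps D: G.
Via F — items with X overlaps F: none.
Via G — items with X overlaps G: N, R.
Via N — items with X overlaps N: none.
Via R — items with X overlaps R: none.
Via V — items with X overlaps V: F, N, R.
Union: F, G, N, R.

F, G, N, R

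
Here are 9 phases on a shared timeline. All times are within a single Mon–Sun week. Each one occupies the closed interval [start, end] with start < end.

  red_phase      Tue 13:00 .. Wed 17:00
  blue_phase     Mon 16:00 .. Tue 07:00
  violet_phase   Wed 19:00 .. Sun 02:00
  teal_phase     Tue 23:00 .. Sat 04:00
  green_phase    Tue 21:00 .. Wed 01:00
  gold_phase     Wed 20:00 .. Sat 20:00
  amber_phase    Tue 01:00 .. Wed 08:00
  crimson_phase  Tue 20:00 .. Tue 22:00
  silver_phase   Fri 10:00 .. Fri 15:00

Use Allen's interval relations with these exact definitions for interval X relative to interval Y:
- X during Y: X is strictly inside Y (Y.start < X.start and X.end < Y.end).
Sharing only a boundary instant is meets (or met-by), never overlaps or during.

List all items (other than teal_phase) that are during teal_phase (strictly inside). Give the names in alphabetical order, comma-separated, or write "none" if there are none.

silver_phase

Target teal_phase = [Tue 23:00, Sat 04:00].
amber_phase [Tue 01:00, Wed 08:00] → overlaps → no.
blue_phase [Mon 16:00, Tue 07:00] → before → no.
crimson_phase [Tue 20:00, Tue 22:00] → before → no.
gold_phase [Wed 20:00, Sat 20:00] → overlapped-by → no.
green_phase [Tue 21:00, Wed 01:00] → overlaps → no.
red_phase [Tue 13:00, Wed 17:00] → overlaps → no.
silver_phase [Fri 10:00, Fri 15:00] → during → yes.
violet_phase [Wed 19:00, Sun 02:00] → overlapped-by → no.
Result: silver_phase.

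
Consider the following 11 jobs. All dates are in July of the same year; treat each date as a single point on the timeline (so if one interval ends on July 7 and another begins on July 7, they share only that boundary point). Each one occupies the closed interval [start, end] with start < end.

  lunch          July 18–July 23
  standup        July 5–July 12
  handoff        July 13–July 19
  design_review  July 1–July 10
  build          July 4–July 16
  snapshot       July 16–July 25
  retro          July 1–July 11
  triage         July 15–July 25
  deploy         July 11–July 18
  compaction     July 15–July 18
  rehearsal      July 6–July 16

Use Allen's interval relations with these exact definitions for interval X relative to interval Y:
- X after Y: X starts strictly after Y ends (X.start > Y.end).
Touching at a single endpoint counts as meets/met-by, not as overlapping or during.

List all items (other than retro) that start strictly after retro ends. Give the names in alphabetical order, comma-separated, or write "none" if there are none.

compaction, handoff, lunch, snapshot, triage

Target retro = [July 1, July 11].
build [July 4, July 16] → overlapped-by → no.
compaction [July 15, July 18] → after → yes.
deploy [July 11, July 18] → met-by → no.
design_review [July 1, July 10] → starts → no.
handoff [July 13, July 19] → after → yes.
lunch [July 18, July 23] → after → yes.
rehearsal [July 6, July 16] → overlapped-by → no.
snapshot [July 16, July 25] → after → yes.
standup [July 5, July 12] → overlapped-by → no.
triage [July 15, July 25] → after → yes.
Result: compaction, handoff, lunch, snapshot, triage.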